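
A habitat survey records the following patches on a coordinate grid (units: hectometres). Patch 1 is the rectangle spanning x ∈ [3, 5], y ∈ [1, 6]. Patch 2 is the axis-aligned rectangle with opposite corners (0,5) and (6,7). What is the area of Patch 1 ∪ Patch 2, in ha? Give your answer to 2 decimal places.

By inclusion–exclusion:
Individual areas: |Patch 1| = 10, |Patch 2| = 12.
|Patch 1∩Patch 2|: x∈[3,5], y∈[5,6] → 2·1 = 2.
|Patch 1 ∪ Patch 2| = 22 − 2 = 20.00.

20.00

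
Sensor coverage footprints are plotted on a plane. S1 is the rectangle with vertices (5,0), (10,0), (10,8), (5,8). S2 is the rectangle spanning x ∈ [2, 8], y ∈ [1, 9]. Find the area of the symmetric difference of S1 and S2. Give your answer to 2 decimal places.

|S1∩S2|: x∈[5,8], y∈[1,8] → 3·7 = 21.
|S1 △ S2| = |S1| + |S2| − 2·|S1∩S2| = 40 + 48 − 42 = 46.00.

46.00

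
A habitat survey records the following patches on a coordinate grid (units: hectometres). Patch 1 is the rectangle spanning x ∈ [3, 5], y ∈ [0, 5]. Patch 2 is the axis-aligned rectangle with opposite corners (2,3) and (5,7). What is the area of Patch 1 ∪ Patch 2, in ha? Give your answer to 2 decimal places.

18.00

By inclusion–exclusion:
Individual areas: |Patch 1| = 10, |Patch 2| = 12.
|Patch 1∩Patch 2|: x∈[3,5], y∈[3,5] → 2·2 = 4.
|Patch 1 ∪ Patch 2| = 22 − 4 = 18.00.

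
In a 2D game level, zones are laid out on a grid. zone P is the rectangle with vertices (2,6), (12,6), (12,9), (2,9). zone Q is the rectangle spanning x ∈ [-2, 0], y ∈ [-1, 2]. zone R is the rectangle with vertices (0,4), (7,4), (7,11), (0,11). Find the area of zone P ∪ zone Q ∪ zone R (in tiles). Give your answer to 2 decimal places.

By inclusion–exclusion:
Individual areas: |zone P| = 30, |zone Q| = 6, |zone R| = 49.
|zone P∩zone Q| = 0 (no overlap).
|zone P∩zone R|: x∈[2,7], y∈[6,9] → 5·3 = 15.
|zone Q∩zone R| = 0 (no overlap).
|zone P∩zone Q∩zone R| = 0.
|zone P ∪ zone Q ∪ zone R| = 85 − 15 + 0 = 70.00.

70.00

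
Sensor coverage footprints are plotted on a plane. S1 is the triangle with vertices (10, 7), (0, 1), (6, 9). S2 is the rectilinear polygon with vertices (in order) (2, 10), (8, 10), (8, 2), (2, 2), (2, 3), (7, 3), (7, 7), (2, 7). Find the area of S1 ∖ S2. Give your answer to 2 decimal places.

15.47

|S1| = 22, |S1∩S2| = 6.5333.
|S1 ∖ S2| = |S1| − |S1∩S2| = 22 − 6.5333 = 15.47.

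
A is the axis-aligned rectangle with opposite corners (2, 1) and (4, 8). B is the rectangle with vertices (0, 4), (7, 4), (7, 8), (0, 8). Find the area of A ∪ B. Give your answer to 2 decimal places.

34.00

By inclusion–exclusion:
Individual areas: |A| = 14, |B| = 28.
|A∩B|: x∈[2,4], y∈[4,8] → 2·4 = 8.
|A ∪ B| = 42 − 8 = 34.00.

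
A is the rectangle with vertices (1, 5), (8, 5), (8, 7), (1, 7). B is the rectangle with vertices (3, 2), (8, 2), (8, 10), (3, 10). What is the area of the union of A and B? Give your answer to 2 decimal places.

44.00

By inclusion–exclusion:
Individual areas: |A| = 14, |B| = 40.
|A∩B|: x∈[3,8], y∈[5,7] → 5·2 = 10.
|A ∪ B| = 54 − 10 = 44.00.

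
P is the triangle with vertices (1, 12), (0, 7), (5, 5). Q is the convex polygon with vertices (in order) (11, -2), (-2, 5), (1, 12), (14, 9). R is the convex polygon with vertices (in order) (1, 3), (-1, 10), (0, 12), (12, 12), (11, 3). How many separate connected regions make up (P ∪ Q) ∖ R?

2

(P ∪ Q) ∖ R splits into 2 disjoint pieces (area 6.0052, area 38.3268).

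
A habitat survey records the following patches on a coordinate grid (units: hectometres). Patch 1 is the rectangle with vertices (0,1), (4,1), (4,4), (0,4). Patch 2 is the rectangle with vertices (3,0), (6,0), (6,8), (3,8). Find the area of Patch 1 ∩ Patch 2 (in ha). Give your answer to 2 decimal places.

3.00

|Patch 1∩Patch 2|: x∈[3,4], y∈[1,4] → 1·3 = 3.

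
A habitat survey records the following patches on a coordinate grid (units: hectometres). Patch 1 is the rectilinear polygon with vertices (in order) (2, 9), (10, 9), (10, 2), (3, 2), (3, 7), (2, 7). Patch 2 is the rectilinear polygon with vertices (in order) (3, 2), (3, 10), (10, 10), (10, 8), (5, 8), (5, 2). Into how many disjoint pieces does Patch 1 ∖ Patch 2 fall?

Patch 1 ∖ Patch 2 splits into 2 disjoint pieces (area 2, area 30).

2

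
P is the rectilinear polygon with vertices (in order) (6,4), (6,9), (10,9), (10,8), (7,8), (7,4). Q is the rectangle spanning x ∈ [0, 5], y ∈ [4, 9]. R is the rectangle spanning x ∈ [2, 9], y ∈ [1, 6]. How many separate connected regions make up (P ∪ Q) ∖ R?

2

(P ∪ Q) ∖ R splits into 2 disjoint pieces (area 6, area 19).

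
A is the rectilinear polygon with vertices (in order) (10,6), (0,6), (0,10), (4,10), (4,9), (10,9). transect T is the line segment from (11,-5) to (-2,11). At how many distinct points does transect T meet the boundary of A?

The segment meets the boundary at (0,8.538), (2.062,6).

2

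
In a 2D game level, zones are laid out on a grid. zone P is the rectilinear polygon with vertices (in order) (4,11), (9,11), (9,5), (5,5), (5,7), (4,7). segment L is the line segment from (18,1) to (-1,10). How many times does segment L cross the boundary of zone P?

The segment meets the boundary at (4,7.632), (9,5.263).

2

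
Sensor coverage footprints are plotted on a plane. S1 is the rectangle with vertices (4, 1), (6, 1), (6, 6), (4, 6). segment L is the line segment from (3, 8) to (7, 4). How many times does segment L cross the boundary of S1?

The segment meets the boundary at (6,5), (5,6).

2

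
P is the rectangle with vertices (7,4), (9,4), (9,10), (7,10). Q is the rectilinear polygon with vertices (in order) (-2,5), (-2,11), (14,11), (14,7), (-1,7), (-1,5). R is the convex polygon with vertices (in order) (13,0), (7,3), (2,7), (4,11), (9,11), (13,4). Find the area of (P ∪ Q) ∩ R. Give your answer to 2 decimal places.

The region (P ∪ Q) ∩ R is the polygon with vertices (7,4), (7,7), (2,7), (4,11), (9,11), (11.286,7), (9,7), (9,4).
By the shoelace formula its area is 34.57.

34.57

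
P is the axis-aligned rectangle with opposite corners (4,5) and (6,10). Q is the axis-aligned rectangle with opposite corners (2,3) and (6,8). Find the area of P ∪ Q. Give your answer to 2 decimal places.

By inclusion–exclusion:
Individual areas: |P| = 10, |Q| = 20.
|P∩Q|: x∈[4,6], y∈[5,8] → 2·3 = 6.
|P ∪ Q| = 30 − 6 = 24.00.

24.00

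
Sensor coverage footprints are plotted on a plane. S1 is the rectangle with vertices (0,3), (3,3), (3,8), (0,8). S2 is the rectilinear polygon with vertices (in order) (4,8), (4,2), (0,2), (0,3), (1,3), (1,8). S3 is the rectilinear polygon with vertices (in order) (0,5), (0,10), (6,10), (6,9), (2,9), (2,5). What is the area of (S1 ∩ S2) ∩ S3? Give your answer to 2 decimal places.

3.00

The region (S1 ∩ S2) ∩ S3 is the polygon with vertices (1,8), (2,8), (2,5), (1,5).
By the shoelace formula its area is 3.00.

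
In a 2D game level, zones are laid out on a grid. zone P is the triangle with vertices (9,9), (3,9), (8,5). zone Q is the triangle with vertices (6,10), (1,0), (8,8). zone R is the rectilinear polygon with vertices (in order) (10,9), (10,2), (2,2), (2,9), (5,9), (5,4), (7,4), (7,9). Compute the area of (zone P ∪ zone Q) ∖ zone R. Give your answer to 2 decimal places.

|zone P ∪ zone Q| = 21.6019.
|(zone P ∪ zone Q) ∩ zone R| = 13.2429.
|(zone P ∪ zone Q) ∖ zone R| = 21.6019 − 13.2429 = 8.36.

8.36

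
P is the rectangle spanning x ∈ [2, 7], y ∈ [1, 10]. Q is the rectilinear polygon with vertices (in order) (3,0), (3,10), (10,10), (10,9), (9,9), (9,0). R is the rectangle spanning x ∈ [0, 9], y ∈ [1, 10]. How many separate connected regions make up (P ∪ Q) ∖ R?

2

(P ∪ Q) ∖ R splits into 2 disjoint pieces (area 1, area 6).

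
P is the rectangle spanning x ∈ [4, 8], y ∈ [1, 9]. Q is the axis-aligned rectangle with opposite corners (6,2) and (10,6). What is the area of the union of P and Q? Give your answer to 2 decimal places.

40.00

By inclusion–exclusion:
Individual areas: |P| = 32, |Q| = 16.
|P∩Q|: x∈[6,8], y∈[2,6] → 2·4 = 8.
|P ∪ Q| = 48 − 8 = 40.00.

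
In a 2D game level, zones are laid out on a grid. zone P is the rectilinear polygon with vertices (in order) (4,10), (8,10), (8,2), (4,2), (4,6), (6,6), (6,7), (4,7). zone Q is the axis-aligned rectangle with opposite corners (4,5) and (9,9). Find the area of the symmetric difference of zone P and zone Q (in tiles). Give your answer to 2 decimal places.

|zone P| = 30, |zone Q| = 20, |zone P∩zone Q| = 14.
|zone P △ zone Q| = |zone P| + |zone Q| − 2·|zone P∩zone Q| = 30 + 20 − 28 = 22.00.

22.00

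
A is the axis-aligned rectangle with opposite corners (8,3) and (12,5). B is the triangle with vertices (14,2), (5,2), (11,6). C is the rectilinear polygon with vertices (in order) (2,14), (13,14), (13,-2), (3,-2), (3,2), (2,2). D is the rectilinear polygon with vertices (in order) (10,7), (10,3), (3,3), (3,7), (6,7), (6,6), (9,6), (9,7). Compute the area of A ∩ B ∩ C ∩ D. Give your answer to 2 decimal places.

3.25

The intersection is the polygon with vertices (8,4), (9.5,5), (10,5), (10,3), (8,3).
By the shoelace formula its area is 3.25.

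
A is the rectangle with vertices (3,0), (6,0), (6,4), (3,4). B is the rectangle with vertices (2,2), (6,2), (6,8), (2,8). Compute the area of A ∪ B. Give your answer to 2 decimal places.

30.00

By inclusion–exclusion:
Individual areas: |A| = 12, |B| = 24.
|A∩B|: x∈[3,6], y∈[2,4] → 3·2 = 6.
|A ∪ B| = 36 − 6 = 30.00.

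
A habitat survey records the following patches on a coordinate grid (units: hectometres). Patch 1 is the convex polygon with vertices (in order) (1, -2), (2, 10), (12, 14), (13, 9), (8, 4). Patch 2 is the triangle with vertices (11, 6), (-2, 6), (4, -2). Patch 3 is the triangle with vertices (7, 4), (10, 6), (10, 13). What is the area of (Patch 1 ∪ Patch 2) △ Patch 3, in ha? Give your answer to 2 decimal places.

|Patch 1 ∪ Patch 2| = 116.7188.
|(Patch 1 ∪ Patch 2) ∩ Patch 3| = 10.5.
|(Patch 1 ∪ Patch 2) △ Patch 3| = 116.7188 + 10.5 − 21 = 106.22.

106.22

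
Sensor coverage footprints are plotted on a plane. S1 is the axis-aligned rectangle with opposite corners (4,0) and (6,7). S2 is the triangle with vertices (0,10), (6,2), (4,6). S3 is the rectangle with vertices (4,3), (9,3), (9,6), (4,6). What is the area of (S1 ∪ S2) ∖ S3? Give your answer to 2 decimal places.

|S1 ∪ S2| = 16.6667.
|(S1 ∪ S2) ∩ S3| = 6.
|(S1 ∪ S2) ∖ S3| = 16.6667 − 6 = 10.67.

10.67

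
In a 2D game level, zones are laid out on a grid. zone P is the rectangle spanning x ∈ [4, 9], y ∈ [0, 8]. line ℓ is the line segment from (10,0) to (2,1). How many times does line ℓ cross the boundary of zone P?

2

The segment meets the boundary at (4,0.75), (9,0.125).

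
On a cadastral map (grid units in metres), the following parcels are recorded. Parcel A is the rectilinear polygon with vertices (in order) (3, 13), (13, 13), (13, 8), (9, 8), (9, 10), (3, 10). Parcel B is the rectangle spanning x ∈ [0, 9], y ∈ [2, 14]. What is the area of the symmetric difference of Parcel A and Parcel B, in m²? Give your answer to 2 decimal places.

|Parcel A| = 38, |Parcel B| = 108, |Parcel A∩Parcel B| = 18.
|Parcel A △ Parcel B| = |Parcel A| + |Parcel B| − 2·|Parcel A∩Parcel B| = 38 + 108 − 36 = 110.00.

110.00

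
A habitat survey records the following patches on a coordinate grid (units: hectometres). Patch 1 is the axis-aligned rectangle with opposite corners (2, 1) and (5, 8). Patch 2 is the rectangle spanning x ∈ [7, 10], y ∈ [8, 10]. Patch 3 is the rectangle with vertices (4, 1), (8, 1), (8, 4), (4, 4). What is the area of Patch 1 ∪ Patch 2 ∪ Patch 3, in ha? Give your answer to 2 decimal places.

36.00

By inclusion–exclusion:
Individual areas: |Patch 1| = 21, |Patch 2| = 6, |Patch 3| = 12.
|Patch 1∩Patch 2| = 0 (no overlap).
|Patch 1∩Patch 3|: x∈[4,5], y∈[1,4] → 1·3 = 3.
|Patch 2∩Patch 3| = 0 (no overlap).
|Patch 1∩Patch 2∩Patch 3| = 0.
|Patch 1 ∪ Patch 2 ∪ Patch 3| = 39 − 3 + 0 = 36.00.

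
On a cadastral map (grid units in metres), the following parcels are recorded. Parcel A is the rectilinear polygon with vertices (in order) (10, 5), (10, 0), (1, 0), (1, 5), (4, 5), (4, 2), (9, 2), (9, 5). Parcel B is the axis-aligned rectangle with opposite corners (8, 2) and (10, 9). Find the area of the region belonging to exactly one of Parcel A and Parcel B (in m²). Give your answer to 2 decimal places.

38.00

|Parcel A| = 30, |Parcel B| = 14, |Parcel A∩Parcel B| = 3.
|Parcel A △ Parcel B| = |Parcel A| + |Parcel B| − 2·|Parcel A∩Parcel B| = 30 + 14 − 6 = 38.00.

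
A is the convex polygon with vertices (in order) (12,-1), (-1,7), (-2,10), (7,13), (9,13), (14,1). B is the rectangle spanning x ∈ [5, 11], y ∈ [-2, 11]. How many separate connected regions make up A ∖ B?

A ∖ B splits into 2 disjoint pieces (area 14.4923, area 46.9103).

2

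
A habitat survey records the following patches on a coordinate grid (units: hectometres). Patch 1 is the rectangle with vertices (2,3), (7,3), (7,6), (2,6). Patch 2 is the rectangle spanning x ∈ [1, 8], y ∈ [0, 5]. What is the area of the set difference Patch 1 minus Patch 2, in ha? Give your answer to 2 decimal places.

5.00

|Patch 1∩Patch 2|: x∈[2,7], y∈[3,5] → 5·2 = 10.
|Patch 1| = 15.
|Patch 1 ∖ Patch 2| = |Patch 1| − |Patch 1∩Patch 2| = 15 − 10 = 5.00.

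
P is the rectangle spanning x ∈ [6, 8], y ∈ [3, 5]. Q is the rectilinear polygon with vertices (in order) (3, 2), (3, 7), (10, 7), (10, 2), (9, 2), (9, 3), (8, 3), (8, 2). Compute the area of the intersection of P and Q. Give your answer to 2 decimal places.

The intersection is the polygon with vertices (6,3), (6,5), (8,5), (8,3).
By the shoelace formula its area is 4.00.

4.00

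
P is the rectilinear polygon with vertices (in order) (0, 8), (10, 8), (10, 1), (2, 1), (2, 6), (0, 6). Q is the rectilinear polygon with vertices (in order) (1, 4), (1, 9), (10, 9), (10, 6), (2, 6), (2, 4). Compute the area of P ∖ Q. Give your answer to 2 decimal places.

|P| = 60, |P∩Q| = 18.
|P ∖ Q| = |P| − |P∩Q| = 60 − 18 = 42.00.

42.00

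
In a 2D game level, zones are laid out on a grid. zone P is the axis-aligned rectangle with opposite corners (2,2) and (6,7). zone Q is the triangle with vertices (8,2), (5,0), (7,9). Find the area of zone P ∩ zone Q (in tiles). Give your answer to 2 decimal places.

0.69

The intersection is the polygon with vertices (6,2), (5.444,2), (6,4.5).
By the shoelace formula its area is 0.69.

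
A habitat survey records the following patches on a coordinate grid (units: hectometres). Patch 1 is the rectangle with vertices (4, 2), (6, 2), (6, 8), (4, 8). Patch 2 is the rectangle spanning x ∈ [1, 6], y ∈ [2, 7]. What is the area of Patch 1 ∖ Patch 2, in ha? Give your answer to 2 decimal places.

2.00

|Patch 1∩Patch 2|: x∈[4,6], y∈[2,7] → 2·5 = 10.
|Patch 1| = 12.
|Patch 1 ∖ Patch 2| = |Patch 1| − |Patch 1∩Patch 2| = 12 − 10 = 2.00.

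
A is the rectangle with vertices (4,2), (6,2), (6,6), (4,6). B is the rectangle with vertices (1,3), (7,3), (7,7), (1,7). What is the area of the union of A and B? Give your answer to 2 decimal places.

26.00

By inclusion–exclusion:
Individual areas: |A| = 8, |B| = 24.
|A∩B|: x∈[4,6], y∈[3,6] → 2·3 = 6.
|A ∪ B| = 32 − 6 = 26.00.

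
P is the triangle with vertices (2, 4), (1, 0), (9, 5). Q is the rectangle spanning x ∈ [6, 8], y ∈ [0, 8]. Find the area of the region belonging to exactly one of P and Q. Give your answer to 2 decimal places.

|P| = 13.5, |Q| = 16, |P∩Q| = 1.9286.
|P △ Q| = |P| + |Q| − 2·|P∩Q| = 13.5 + 16 − 3.8571 = 25.64.

25.64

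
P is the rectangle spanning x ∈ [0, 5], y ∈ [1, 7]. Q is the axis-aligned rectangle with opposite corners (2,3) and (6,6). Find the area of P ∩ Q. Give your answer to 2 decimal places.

9.00

|P∩Q|: x∈[2,5], y∈[3,6] → 3·3 = 9.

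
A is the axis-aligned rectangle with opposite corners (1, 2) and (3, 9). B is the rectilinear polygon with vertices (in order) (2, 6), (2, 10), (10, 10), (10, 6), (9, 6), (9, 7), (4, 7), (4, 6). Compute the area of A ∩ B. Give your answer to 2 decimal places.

The intersection is the polygon with vertices (3,9), (3,6), (2,6), (2,9).
By the shoelace formula its area is 3.00.

3.00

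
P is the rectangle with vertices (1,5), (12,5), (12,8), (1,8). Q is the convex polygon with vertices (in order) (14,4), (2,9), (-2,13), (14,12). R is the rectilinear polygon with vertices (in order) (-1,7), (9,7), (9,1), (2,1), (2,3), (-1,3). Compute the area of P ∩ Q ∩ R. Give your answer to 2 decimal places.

1.01

The intersection is the polygon with vertices (6.8,7), (9,7), (9,6.083).
By the shoelace formula its area is 1.01.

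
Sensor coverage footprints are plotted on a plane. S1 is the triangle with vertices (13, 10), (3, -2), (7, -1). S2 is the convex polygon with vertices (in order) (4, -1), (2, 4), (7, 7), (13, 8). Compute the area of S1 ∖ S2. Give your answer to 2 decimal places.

|S1| = 19, |S1∩S2| = 6.7699.
|S1 ∖ S2| = |S1| − |S1∩S2| = 19 − 6.7699 = 12.23.

12.23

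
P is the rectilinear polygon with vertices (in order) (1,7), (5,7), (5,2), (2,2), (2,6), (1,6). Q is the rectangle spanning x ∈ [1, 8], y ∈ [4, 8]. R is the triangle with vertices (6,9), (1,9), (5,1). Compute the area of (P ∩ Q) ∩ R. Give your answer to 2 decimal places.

The region (P ∩ Q) ∩ R is the polygon with vertices (5,4), (3.5,4), (2,7), (5,7).
By the shoelace formula its area is 6.75.

6.75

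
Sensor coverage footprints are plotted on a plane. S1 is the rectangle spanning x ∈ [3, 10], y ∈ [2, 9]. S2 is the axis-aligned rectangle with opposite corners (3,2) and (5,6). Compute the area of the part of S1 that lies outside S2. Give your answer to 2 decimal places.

|S1∩S2|: x∈[3,5], y∈[2,6] → 2·4 = 8.
|S1| = 49.
|S1 ∖ S2| = |S1| − |S1∩S2| = 49 − 8 = 41.00.

41.00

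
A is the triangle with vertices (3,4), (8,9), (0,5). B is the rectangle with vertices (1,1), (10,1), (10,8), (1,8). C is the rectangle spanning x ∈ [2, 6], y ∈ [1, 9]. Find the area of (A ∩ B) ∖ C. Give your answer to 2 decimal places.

|A ∩ B| = 9.0833.
|(A ∩ B) ∩ C| = 7.3333.
|(A ∩ B) ∖ C| = 9.0833 − 7.3333 = 1.75.

1.75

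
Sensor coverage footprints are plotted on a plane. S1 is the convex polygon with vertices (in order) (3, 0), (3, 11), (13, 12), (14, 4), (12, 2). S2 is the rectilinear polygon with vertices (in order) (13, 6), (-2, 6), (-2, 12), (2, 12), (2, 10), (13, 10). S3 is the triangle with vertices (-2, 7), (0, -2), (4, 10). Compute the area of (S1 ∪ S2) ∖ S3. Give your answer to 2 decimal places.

|S1 ∪ S2| = 136.
|(S1 ∪ S2) ∩ S3| = 12.2222.
|(S1 ∪ S2) ∖ S3| = 136 − 12.2222 = 123.78.

123.78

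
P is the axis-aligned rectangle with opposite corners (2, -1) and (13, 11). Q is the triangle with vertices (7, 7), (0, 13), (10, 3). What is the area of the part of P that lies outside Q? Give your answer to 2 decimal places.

|P| = 132, |P∩Q| = 4.6667.
|P ∖ Q| = |P| − |P∩Q| = 132 − 4.6667 = 127.33.

127.33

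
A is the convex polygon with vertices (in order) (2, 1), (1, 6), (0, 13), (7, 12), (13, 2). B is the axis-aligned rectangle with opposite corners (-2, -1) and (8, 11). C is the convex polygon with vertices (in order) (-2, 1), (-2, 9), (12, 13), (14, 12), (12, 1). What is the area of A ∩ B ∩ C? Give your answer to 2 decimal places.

64.47

The intersection is the polygon with vertices (0.471,9.706), (5,11), (7.6,11), (8,10.333), (8,1.546), (2,1), (1,6).
By the shoelace formula its area is 64.47.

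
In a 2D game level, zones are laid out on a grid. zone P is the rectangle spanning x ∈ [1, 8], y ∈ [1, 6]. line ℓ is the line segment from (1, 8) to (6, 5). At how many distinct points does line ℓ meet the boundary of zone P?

The segment meets the boundary at (4.333,6).

1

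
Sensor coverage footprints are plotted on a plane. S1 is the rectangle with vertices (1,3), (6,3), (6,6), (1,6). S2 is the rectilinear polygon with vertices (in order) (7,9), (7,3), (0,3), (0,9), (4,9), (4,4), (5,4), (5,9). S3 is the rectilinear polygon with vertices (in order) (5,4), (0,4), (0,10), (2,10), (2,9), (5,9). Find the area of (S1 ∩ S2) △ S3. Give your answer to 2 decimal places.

28.00

|S1 ∩ S2| = 13.
|(S1 ∩ S2) ∩ S3| = 6.
|(S1 ∩ S2) △ S3| = 13 + 27 − 12 = 28.00.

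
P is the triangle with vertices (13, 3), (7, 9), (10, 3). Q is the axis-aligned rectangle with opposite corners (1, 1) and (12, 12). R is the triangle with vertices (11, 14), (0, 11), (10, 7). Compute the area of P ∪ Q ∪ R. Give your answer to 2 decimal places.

By inclusion–exclusion:
Individual areas: |P| = 9, |Q| = 121, |R| = 37.
|P∩Q| = 8.5.
|P∩R| = 0.3333.
|Q∩R| = 29.616.
|P∩Q∩R| = 0.3333.
|P ∪ Q ∪ R| = 167 − 38.4494 + 0.3333 = 128.88.

128.88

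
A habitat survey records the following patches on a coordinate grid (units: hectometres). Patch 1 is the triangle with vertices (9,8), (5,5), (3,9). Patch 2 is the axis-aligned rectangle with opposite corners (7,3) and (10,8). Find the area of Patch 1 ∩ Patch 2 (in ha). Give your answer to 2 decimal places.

The intersection is the polygon with vertices (7,6.5), (7,8), (9,8).
By the shoelace formula its area is 1.50.

1.50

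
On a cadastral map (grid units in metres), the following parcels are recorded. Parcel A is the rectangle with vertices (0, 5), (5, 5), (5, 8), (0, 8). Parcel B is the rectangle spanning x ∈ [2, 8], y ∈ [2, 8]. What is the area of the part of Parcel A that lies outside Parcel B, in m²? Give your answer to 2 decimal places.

|Parcel A∩Parcel B|: x∈[2,5], y∈[5,8] → 3·3 = 9.
|Parcel A| = 15.
|Parcel A ∖ Parcel B| = |Parcel A| − |Parcel A∩Parcel B| = 15 − 9 = 6.00.

6.00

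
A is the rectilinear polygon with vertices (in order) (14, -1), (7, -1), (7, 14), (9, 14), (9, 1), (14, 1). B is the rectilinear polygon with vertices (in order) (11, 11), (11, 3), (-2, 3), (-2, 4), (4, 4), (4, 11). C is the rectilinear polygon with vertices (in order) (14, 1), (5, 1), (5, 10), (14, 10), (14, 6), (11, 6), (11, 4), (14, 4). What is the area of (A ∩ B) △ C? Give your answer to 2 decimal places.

63.00

|A ∩ B| = 16.
|(A ∩ B) ∩ C| = 14.
|(A ∩ B) △ C| = 16 + 75 − 28 = 63.00.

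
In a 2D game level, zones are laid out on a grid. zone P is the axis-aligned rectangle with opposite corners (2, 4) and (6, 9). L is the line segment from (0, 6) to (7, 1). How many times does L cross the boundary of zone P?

The segment meets the boundary at (2.8,4), (2,4.571).

2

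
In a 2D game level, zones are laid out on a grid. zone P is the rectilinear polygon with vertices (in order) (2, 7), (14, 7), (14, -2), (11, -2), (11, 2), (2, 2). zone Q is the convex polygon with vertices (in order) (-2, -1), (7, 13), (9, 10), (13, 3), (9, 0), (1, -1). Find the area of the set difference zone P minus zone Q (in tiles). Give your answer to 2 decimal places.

|zone P| = 72, |zone P∩zone Q| = 48.9127.
|zone P ∖ zone Q| = |zone P| − |zone P∩zone Q| = 72 − 48.9127 = 23.09.

23.09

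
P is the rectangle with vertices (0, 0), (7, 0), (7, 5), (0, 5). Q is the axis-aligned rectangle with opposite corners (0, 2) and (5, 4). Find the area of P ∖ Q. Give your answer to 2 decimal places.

25.00

|P∩Q|: x∈[0,5], y∈[2,4] → 5·2 = 10.
|P| = 35.
|P ∖ Q| = |P| − |P∩Q| = 35 − 10 = 25.00.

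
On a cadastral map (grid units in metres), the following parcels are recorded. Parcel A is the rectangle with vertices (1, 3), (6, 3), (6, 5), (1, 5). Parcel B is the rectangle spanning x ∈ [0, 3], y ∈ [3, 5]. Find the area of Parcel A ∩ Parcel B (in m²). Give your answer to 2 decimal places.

|Parcel A∩Parcel B|: x∈[1,3], y∈[3,5] → 2·2 = 4.

4.00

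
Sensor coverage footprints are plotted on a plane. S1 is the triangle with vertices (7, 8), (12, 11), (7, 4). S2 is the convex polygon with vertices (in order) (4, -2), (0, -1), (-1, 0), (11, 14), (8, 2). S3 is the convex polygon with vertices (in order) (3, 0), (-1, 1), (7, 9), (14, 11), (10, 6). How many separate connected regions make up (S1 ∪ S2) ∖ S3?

3

(S1 ∪ S2) ∖ S3 splits into 3 disjoint pieces (area 0.373, area 19.6925, area 6.7115).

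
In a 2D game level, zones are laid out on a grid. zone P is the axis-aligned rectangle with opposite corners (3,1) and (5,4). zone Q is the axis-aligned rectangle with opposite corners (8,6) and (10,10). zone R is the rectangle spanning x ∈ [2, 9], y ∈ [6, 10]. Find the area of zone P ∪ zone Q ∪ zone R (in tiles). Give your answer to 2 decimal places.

38.00

By inclusion–exclusion:
Individual areas: |zone P| = 6, |zone Q| = 8, |zone R| = 28.
|zone P∩zone Q| = 0 (no overlap).
|zone P∩zone R| = 0 (no overlap).
|zone Q∩zone R|: x∈[8,9], y∈[6,10] → 1·4 = 4.
|zone P∩zone Q∩zone R| = 0.
|zone P ∪ zone Q ∪ zone R| = 42 − 4 + 0 = 38.00.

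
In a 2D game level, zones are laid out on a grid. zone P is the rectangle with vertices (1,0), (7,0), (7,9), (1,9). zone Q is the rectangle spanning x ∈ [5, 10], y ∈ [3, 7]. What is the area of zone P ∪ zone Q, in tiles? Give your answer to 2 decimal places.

66.00

By inclusion–exclusion:
Individual areas: |zone P| = 54, |zone Q| = 20.
|zone P∩zone Q|: x∈[5,7], y∈[3,7] → 2·4 = 8.
|zone P ∪ zone Q| = 74 − 8 = 66.00.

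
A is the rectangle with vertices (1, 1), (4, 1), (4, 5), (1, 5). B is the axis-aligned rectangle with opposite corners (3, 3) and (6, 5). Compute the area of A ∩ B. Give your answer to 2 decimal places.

2.00

|A∩B|: x∈[3,4], y∈[3,5] → 1·2 = 2.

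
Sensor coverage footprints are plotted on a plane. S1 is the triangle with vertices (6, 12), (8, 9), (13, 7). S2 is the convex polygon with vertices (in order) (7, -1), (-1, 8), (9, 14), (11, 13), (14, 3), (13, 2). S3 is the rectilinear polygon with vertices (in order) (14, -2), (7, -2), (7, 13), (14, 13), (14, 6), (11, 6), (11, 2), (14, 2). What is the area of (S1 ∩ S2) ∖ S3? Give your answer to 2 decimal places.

0.39

|S1 ∩ S2| = 5.4909.
|(S1 ∩ S2) ∩ S3| = 5.0981.
|(S1 ∩ S2) ∖ S3| = 5.4909 − 5.0981 = 0.39.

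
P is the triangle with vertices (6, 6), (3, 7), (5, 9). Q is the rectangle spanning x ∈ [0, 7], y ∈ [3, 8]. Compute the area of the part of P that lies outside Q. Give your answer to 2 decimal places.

|P| = 4, |P∩Q| = 3.3333.
|P ∖ Q| = |P| − |P∩Q| = 4 − 3.3333 = 0.67.

0.67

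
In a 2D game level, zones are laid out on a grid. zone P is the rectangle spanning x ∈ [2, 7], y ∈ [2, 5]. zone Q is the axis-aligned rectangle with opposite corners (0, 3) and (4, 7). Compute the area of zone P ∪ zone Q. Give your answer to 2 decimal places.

27.00

By inclusion–exclusion:
Individual areas: |zone P| = 15, |zone Q| = 16.
|zone P∩zone Q|: x∈[2,4], y∈[3,5] → 2·2 = 4.
|zone P ∪ zone Q| = 31 − 4 = 27.00.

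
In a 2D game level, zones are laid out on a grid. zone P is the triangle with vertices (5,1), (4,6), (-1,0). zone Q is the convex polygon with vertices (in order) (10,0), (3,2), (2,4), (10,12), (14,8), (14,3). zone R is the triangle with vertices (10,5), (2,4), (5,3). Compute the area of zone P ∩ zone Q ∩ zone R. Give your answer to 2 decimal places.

The intersection is the polygon with vertices (2.372,4.046), (4.341,4.293), (4.571,3.143), (2.261,3.913).
By the shoelace formula its area is 1.36.

1.36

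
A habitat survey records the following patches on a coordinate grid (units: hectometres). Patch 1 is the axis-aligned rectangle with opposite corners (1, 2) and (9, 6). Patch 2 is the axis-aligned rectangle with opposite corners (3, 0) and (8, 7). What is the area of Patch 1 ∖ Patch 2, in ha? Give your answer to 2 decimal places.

|Patch 1∩Patch 2|: x∈[3,8], y∈[2,6] → 5·4 = 20.
|Patch 1| = 32.
|Patch 1 ∖ Patch 2| = |Patch 1| − |Patch 1∩Patch 2| = 32 − 20 = 12.00.

12.00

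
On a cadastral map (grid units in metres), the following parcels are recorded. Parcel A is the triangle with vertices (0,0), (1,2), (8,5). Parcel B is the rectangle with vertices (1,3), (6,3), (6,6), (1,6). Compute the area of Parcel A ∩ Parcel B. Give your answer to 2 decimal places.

1.07

The intersection is the polygon with vertices (6,4.143), (6,3.75), (4.8,3), (3.333,3).
By the shoelace formula its area is 1.07.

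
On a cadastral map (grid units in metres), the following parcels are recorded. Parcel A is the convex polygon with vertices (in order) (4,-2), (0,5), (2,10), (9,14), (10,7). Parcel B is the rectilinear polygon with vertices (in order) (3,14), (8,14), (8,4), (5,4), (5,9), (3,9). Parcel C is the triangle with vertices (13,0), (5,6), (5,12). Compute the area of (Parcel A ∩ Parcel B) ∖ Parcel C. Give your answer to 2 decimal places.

15.44

|Parcel A ∩ Parcel B| = 30.
|(Parcel A ∩ Parcel B) ∩ Parcel C| = 14.5636.
|(Parcel A ∩ Parcel B) ∖ Parcel C| = 30 − 14.5636 = 15.44.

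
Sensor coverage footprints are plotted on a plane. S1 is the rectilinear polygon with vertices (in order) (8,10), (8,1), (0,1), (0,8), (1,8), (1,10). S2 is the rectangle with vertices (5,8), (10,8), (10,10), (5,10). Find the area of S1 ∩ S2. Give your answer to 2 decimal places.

6.00

The intersection is the polygon with vertices (8,8), (5,8), (5,10), (8,10).
By the shoelace formula its area is 6.00.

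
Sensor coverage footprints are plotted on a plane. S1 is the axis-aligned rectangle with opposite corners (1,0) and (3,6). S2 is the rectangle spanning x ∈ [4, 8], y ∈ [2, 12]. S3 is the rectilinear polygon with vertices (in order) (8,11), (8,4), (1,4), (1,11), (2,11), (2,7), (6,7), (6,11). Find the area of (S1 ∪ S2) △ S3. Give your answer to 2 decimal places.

37.00

|S1 ∪ S2| = 52.
|(S1 ∪ S2) ∩ S3| = 24.
|(S1 ∪ S2) △ S3| = 52 + 33 − 48 = 37.00.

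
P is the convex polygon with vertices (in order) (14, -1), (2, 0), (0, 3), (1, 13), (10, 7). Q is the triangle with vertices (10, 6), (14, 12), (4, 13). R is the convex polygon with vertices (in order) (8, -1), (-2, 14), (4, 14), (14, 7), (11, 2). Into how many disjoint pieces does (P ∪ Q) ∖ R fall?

(P ∪ Q) ∖ R splits into 3 disjoint pieces (area 35.8056, area 15.1515, area 10.8881).

3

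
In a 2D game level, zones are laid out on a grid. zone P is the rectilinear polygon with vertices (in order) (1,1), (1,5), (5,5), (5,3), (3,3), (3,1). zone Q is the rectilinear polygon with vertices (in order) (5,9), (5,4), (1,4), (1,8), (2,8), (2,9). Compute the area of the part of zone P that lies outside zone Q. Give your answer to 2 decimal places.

|zone P| = 12, |zone P∩zone Q| = 4.
|zone P ∖ zone Q| = |zone P| − |zone P∩zone Q| = 12 − 4 = 8.00.

8.00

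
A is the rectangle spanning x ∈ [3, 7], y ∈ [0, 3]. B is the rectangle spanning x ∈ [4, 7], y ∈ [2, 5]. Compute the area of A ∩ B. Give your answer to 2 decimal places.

3.00

|A∩B|: x∈[4,7], y∈[2,3] → 3·1 = 3.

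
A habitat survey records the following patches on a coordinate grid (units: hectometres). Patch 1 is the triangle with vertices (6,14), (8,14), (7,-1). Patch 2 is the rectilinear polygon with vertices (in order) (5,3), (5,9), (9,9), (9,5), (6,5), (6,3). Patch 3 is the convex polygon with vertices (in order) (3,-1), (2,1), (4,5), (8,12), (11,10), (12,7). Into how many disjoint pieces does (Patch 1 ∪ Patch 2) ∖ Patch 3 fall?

(Patch 1 ∪ Patch 2) ∖ Patch 3 splits into 3 disjoint pieces (area 6.4461, area 0.8458, area 1.4464).

3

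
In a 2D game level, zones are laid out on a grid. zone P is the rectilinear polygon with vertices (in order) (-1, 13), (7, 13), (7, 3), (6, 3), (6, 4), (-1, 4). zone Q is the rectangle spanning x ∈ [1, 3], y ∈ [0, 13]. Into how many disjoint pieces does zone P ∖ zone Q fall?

2

zone P ∖ zone Q splits into 2 disjoint pieces (area 18, area 37).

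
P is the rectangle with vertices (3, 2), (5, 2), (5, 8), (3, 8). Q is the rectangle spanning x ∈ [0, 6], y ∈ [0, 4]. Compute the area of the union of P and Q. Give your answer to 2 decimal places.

32.00

By inclusion–exclusion:
Individual areas: |P| = 12, |Q| = 24.
|P∩Q|: x∈[3,5], y∈[2,4] → 2·2 = 4.
|P ∪ Q| = 36 − 4 = 32.00.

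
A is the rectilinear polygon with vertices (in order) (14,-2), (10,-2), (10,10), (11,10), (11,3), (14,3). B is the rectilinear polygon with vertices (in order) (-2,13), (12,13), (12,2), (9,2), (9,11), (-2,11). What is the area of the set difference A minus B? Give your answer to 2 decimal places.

|A| = 27, |A∩B| = 9.
|A ∖ B| = |A| − |A∩B| = 27 − 9 = 18.00.

18.00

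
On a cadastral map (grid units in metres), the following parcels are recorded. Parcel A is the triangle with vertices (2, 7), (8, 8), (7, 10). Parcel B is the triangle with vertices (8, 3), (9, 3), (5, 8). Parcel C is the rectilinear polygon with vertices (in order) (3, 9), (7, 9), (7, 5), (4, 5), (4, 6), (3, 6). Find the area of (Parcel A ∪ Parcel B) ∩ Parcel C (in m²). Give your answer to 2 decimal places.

|Parcel A ∪ Parcel B| = 8.9799.
|(Parcel A ∪ Parcel B) ∩ Parcel C| = 5.15.

5.15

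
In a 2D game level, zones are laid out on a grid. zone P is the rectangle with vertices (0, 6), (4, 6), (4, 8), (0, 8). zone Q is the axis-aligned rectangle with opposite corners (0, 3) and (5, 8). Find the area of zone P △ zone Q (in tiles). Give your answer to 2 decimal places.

|zone P∩zone Q|: x∈[0,4], y∈[6,8] → 4·2 = 8.
|zone P △ zone Q| = |zone P| + |zone Q| − 2·|zone P∩zone Q| = 8 + 25 − 16 = 17.00.

17.00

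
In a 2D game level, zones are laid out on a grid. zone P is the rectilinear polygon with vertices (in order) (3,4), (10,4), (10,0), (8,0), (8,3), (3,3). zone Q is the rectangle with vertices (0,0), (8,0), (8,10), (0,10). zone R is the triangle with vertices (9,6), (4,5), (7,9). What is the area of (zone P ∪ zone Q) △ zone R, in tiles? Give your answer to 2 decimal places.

|zone P ∪ zone Q| = 88.
|(zone P ∪ zone Q) ∩ zone R| = 7.65.
|(zone P ∪ zone Q) △ zone R| = 88 + 8.5 − 15.3 = 81.20.

81.20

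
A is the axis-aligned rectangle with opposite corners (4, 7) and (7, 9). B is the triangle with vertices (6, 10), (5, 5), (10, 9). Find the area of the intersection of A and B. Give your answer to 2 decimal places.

2.80

The intersection is the polygon with vertices (7,9), (7,7), (5.4,7), (5.8,9).
By the shoelace formula its area is 2.80.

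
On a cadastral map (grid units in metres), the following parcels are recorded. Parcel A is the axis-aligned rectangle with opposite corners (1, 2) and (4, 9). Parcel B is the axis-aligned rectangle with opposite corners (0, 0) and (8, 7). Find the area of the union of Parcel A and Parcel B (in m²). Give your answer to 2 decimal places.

By inclusion–exclusion:
Individual areas: |Parcel A| = 21, |Parcel B| = 56.
|Parcel A∩Parcel B|: x∈[1,4], y∈[2,7] → 3·5 = 15.
|Parcel A ∪ Parcel B| = 77 − 15 = 62.00.

62.00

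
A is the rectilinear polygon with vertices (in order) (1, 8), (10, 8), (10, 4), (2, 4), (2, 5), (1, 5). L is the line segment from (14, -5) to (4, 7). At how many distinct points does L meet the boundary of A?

1

The segment meets the boundary at (6.5,4).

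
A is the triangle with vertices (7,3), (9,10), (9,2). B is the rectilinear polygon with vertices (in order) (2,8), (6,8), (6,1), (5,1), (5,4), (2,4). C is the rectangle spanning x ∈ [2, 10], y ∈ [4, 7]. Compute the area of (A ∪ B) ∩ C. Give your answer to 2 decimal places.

15.86

|A ∪ B| = 27.
|(A ∪ B) ∩ C| = 15.86.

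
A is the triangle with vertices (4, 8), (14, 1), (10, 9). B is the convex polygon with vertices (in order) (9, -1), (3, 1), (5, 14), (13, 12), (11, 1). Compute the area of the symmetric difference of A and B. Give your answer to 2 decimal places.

|A| = 26, |B| = 106, |A∩B| = 22.192.
|A △ B| = |A| + |B| − 2·|A∩B| = 26 + 106 − 44.384 = 87.62.

87.62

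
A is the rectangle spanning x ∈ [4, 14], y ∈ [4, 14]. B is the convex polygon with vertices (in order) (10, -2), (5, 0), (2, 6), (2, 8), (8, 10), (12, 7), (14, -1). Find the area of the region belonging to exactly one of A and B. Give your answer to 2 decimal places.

|A| = 100, |B| = 96, |A∩B| = 40.4583.
|A △ B| = |A| + |B| − 2·|A∩B| = 100 + 96 − 80.9167 = 115.08.

115.08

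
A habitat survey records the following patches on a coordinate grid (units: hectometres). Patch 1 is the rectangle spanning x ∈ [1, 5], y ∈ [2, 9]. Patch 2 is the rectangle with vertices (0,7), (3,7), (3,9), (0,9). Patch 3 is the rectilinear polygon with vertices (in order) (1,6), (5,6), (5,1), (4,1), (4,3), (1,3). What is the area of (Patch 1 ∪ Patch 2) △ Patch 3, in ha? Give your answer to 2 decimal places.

18.00

|Patch 1 ∪ Patch 2| = 30.
|(Patch 1 ∪ Patch 2) ∩ Patch 3| = 13.
|(Patch 1 ∪ Patch 2) △ Patch 3| = 30 + 14 − 26 = 18.00.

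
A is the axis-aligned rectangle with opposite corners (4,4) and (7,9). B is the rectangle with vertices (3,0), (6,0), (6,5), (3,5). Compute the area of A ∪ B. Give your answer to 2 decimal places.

28.00

By inclusion–exclusion:
Individual areas: |A| = 15, |B| = 15.
|A∩B|: x∈[4,6], y∈[4,5] → 2·1 = 2.
|A ∪ B| = 30 − 2 = 28.00.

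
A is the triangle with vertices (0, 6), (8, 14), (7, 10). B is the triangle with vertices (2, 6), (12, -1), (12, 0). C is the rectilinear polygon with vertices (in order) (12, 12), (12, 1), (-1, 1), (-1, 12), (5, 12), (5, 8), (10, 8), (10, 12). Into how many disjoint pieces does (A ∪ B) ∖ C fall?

(A ∪ B) ∖ C splits into 2 disjoint pieces (area 6.6429, area 2.0238).

2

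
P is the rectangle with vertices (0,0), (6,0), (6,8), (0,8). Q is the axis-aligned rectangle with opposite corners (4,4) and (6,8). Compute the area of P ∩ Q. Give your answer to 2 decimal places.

|P∩Q|: x∈[4,6], y∈[4,8] → 2·4 = 8.

8.00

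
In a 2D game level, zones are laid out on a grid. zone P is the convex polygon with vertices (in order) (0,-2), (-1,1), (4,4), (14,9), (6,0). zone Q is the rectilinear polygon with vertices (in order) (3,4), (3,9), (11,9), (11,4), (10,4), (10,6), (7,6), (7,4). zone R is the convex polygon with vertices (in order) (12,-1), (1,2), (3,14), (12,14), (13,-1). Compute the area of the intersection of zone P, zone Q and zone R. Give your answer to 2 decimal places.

5.44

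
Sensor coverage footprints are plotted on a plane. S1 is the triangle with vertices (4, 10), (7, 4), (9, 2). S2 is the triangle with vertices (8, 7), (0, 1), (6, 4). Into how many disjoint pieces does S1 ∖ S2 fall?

S1 ∖ S2 splits into 2 disjoint pieces (area 1.1141, area 1.5069).

2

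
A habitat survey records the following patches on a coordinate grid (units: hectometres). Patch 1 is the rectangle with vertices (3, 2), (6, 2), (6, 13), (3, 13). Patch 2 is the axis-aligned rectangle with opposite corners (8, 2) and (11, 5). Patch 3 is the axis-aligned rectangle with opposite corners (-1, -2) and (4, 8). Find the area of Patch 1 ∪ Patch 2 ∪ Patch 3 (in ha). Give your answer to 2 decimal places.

86.00

By inclusion–exclusion:
Individual areas: |Patch 1| = 33, |Patch 2| = 9, |Patch 3| = 50.
|Patch 1∩Patch 2| = 0 (no overlap).
|Patch 1∩Patch 3|: x∈[3,4], y∈[2,8] → 1·6 = 6.
|Patch 2∩Patch 3| = 0 (no overlap).
|Patch 1∩Patch 2∩Patch 3| = 0.
|Patch 1 ∪ Patch 2 ∪ Patch 3| = 92 − 6 + 0 = 86.00.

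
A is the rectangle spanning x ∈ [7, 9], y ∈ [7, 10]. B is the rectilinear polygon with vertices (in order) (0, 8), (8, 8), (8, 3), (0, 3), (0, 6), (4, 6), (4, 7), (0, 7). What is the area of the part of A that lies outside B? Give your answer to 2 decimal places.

5.00

|A| = 6, |A∩B| = 1.
|A ∖ B| = |A| − |A∩B| = 6 − 1 = 5.00.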